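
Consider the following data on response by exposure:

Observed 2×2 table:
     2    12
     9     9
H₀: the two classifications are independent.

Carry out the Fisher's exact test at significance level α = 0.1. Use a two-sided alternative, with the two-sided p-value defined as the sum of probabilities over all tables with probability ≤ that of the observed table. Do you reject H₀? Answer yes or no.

reject H₀: yes

Margins: r₁=14, r₂=18, c₁=11, c₂=21, n=32
p_obs = C(14,2)·C(18,9)/C(32,11); sum pmf over tables with pmf ≤ p_obs
p-value (two-sided) = 0.06079
At α=0.1: p < α → reject H₀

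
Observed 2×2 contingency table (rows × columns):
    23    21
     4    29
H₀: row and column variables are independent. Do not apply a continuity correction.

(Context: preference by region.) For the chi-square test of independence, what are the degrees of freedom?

df = (r−1)(c−1) = (2−1)·(2−1) = 1

degrees of freedom = 1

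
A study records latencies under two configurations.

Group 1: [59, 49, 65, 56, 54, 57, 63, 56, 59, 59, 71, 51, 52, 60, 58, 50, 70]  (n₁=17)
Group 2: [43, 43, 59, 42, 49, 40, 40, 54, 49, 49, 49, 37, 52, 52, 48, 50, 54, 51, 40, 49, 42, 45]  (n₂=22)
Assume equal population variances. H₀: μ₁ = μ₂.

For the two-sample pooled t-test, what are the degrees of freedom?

df = n₁ + n₂ − 2 = 17 + 22 − 2 = 37

degrees of freedom = 37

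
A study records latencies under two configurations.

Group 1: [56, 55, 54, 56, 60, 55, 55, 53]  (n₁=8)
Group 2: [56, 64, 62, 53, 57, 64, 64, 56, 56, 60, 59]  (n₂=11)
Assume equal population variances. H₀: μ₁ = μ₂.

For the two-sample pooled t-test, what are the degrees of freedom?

degrees of freedom = 17

df = n₁ + n₂ − 2 = 8 + 11 − 2 = 17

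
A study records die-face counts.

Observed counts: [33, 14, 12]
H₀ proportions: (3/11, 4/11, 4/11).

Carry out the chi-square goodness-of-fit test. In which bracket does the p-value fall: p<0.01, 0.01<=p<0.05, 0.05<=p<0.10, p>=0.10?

n = 59; E_i = n·p_i = [16.09, 21.45, 21.45]
χ² = (33−16.09)²/16.09 + (14−21.45)²/21.45 + (12−21.45)²/21.45 = 24.5254
df = 2
p-value (upper-tail) = 0.00000
→ bracket: p<0.01

p-value bracket: p<0.01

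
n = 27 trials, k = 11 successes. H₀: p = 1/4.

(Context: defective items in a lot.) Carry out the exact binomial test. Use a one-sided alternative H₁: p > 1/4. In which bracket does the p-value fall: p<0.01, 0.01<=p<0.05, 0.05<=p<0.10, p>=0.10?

Exact binomial: n=27, k=11, p₀=1/4=0.2500
P(X≥11) from Σ C(n,i)·p₀^i·(1−p₀)^(n−i)
p-value (one-sided, H₁ greater) = 0.05278
→ bracket: 0.05<=p<0.10

p-value bracket: 0.05<=p<0.10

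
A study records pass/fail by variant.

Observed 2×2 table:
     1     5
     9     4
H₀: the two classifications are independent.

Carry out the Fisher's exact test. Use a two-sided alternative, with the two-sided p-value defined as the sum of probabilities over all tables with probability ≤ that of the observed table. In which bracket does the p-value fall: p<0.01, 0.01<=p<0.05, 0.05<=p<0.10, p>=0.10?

p-value bracket: 0.05<=p<0.10

Margins: r₁=6, r₂=13, c₁=10, c₂=9, n=19
p_obs = C(6,1)·C(13,9)/C(19,10); sum pmf over tables with pmf ≤ p_obs
p-value (two-sided) = 0.05728
→ bracket: 0.05<=p<0.10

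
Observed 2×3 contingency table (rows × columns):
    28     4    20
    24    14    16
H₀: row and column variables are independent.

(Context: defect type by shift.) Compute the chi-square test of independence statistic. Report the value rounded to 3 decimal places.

test statistic = 6.272

Row totals [52, 54], col totals [52, 18, 36], n=106
χ² = (28−25.51)²/25.51 + (4−8.83)²/8.83 + (20−17.66)²/17.66 + (24−26.49)²/26.49 + (14−9.17)²/9.17 + (16−18.34)²/18.34 = 6.2722
df = 2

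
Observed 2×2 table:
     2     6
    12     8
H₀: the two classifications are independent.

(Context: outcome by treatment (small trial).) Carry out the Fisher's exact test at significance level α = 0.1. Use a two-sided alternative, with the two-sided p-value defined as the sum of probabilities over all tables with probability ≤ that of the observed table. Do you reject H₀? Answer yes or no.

Margins: r₁=8, r₂=20, c₁=14, c₂=14, n=28
p_obs = C(8,2)·C(20,12)/C(28,14); sum pmf over tables with pmf ≤ p_obs
p-value (two-sided) = 0.20870
At α=0.1: p ≥ α → fail to reject H₀

reject H₀: no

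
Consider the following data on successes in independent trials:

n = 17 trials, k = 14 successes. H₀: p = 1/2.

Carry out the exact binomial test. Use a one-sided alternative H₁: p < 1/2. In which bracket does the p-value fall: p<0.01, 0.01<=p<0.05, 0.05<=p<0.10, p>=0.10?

p-value bracket: p>=0.10

Exact binomial: n=17, k=14, p₀=1/2=0.5000
P(X≤14) from Σ C(n,i)·p₀^i·(1−p₀)^(n−i)
p-value (one-sided, H₁ less) = 0.99883
→ bracket: p>=0.10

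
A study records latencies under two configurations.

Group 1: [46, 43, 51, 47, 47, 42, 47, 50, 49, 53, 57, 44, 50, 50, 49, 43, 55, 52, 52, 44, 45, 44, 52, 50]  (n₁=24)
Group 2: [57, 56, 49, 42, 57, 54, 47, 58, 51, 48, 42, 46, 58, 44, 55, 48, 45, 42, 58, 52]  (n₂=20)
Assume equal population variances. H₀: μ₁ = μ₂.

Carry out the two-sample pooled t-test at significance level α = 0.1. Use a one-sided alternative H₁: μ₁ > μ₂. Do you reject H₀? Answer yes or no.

reject H₀: no

x̄₁=48.417, s₁=4.042, n₁=24
x̄₂=50.450, s₂=5.871, n₂=20
s_p² = [23·4.042² + 19·5.871²]/42 = 24.5425
SE = √(s_p²·(1/24+1/20)) = 1.4999
t = (48.417−50.450)/1.4999 = -1.3556
df = 42
p-value (one-sided, H₁ greater) = 0.90877
At α=0.1: p ≥ α → fail to reject H₀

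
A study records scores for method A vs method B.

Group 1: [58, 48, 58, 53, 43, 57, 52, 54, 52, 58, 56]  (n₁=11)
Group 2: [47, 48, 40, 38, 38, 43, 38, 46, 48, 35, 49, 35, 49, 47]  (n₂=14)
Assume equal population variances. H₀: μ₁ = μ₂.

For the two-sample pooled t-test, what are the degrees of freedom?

df = n₁ + n₂ − 2 = 11 + 14 − 2 = 23

degrees of freedom = 23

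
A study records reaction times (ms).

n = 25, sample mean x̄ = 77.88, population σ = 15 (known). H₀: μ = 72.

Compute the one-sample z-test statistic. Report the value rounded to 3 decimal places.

test statistic = 1.960

SE = σ/√n = 15/√25 = 3.0000
z = (x̄−μ₀)/SE = (77.88−72)/3.0000 = 1.9600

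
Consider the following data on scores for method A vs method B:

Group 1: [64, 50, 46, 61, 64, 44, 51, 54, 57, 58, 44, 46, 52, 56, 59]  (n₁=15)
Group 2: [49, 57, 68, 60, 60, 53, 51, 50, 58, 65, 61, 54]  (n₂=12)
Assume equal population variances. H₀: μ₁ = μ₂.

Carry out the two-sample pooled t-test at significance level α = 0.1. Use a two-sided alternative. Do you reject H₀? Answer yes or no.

x̄₁=53.733, s₁=6.861, n₁=15
x̄₂=57.167, s₂=5.982, n₂=12
s_p² = [14·6.861² + 11·5.982²]/25 = 42.1040
SE = √(s_p²·(1/15+1/12)) = 2.5131
t = (53.733−57.167)/2.5131 = -1.3662
df = 25
p-value (two-sided) = 0.18405
At α=0.1: p ≥ α → fail to reject H₀

reject H₀: no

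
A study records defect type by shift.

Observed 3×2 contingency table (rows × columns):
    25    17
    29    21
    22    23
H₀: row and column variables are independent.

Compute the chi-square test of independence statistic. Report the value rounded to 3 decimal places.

Row totals [42, 50, 45], col totals [76, 61], n=137
χ² = (25−23.30)²/23.30 + (17−18.70)²/18.70 + (29−27.74)²/27.74 + (21−22.26)²/22.26 + (22−24.96)²/24.96 + (23−20.04)²/20.04 = 1.1981
df = 2

test statistic = 1.198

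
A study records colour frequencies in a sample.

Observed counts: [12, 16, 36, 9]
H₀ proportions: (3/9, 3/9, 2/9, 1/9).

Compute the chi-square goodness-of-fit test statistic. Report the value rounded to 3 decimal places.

test statistic = 33.315

n = 73; E_i = n·p_i = [24.33, 24.33, 16.22, 8.11]
χ² = (12−24.33)²/24.33 + (16−24.33)²/24.33 + (36−16.22)²/16.22 + (9−8.11)²/8.11 = 33.3151
df = 3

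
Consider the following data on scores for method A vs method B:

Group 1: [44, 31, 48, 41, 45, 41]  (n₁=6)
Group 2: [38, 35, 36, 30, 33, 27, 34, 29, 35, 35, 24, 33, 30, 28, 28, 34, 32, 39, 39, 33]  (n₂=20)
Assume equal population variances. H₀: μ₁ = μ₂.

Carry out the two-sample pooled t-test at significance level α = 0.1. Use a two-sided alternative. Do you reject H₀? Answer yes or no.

x̄₁=41.667, s₁=5.854, n₁=6
x̄₂=32.600, s₂=4.096, n₂=20
s_p² = [5·5.854² + 19·4.096²]/24 = 20.4222
SE = √(s_p²·(1/6+1/20)) = 2.1035
t = (41.667−32.600)/2.1035 = 4.3102
df = 24
p-value (two-sided) = 0.00024
At α=0.1: p < α → reject H₀

reject H₀: yes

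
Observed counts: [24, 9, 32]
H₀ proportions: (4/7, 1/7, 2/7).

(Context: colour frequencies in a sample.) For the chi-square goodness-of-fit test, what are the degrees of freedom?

df = k − 1 = 3 − 1 = 2

degrees of freedom = 2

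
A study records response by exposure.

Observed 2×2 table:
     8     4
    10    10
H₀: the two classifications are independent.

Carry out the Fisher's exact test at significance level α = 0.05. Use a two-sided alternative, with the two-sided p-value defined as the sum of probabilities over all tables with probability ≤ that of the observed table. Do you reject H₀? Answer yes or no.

reject H₀: no

Margins: r₁=12, r₂=20, c₁=18, c₂=14, n=32
p_obs = C(12,8)·C(20,10)/C(32,18); sum pmf over tables with pmf ≤ p_obs
p-value (two-sided) = 0.47093
At α=0.05: p ≥ α → fail to reject H₀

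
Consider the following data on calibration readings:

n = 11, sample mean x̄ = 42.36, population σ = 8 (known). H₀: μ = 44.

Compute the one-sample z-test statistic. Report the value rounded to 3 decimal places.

test statistic = -0.680

SE = σ/√n = 8/√11 = 2.4121
z = (x̄−μ₀)/SE = (42.36−44)/2.4121 = -0.6799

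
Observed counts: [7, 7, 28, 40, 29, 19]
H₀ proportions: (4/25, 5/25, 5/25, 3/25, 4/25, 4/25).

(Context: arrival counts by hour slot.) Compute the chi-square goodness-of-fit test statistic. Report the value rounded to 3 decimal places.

n = 130; E_i = n·p_i = [20.80, 26.00, 26.00, 15.60, 20.80, 20.80]
χ² = (7−20.80)²/20.80 + (7−26.00)²/26.00 + (28−26.00)²/26.00 + (40−15.60)²/15.60 + (29−20.80)²/20.80 + (19−20.80)²/20.80 = 64.7468
df = 5

test statistic = 64.747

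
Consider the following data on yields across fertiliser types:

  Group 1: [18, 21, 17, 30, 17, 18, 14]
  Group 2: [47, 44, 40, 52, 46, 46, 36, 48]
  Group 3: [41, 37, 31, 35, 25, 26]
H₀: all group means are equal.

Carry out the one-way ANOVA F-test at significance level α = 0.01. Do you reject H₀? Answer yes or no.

reject H₀: yes

Group means [19.29, 44.88, 32.50], grand mean 32.810
SSB = Σnᵢ(x̄ᵢ−x̄)² = 2445.435; SSW = ΣΣ(x−x̄ᵢ)² = 529.804
MSB = 2445.435/2 = 1222.7173; MSW = 529.804/18 = 29.4335
F = MSB/MSW = 41.5416
df = (2, 18)
p-value (upper-tail) = 0.00000
At α=0.01: p < α → reject H₀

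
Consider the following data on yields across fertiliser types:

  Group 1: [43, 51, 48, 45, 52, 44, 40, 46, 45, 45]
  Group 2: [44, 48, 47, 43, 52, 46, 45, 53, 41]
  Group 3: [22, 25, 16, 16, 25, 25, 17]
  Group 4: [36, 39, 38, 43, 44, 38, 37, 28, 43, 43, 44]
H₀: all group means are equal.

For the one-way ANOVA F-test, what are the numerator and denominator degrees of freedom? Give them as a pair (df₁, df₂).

degrees of freedom = [3, 33]

k = 4 groups, N = 37 total
df = (k−1, N−k) = (4−1, 37−4) = (3, 33)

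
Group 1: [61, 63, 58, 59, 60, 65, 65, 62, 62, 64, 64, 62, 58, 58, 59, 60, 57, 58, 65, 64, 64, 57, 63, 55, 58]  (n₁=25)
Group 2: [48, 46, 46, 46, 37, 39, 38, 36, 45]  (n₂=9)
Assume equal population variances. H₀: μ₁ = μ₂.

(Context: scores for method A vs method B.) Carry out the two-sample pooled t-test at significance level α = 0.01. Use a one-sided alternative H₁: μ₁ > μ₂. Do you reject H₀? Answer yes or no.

x̄₁=60.840, s₁=3.009, n₁=25
x̄₂=42.333, s₂=4.717, n₂=9
s_p² = [24·3.009² + 8·4.717²]/32 = 12.3550
SE = √(s_p²·(1/25+1/9)) = 1.3664
t = (60.840−42.333)/1.3664 = 13.5444
df = 32
p-value (one-sided, H₁ greater) = 0.00000
At α=0.01: p < α → reject H₀

reject H₀: yes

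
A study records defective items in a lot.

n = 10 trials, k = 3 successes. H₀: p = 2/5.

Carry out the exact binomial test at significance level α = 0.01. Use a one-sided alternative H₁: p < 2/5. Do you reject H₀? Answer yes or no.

reject H₀: no

Exact binomial: n=10, k=3, p₀=2/5=0.4000
P(X≤3) from Σ C(n,i)·p₀^i·(1−p₀)^(n−i)
p-value (one-sided, H₁ less) = 0.38228
At α=0.01: p ≥ α → fail to reject H₀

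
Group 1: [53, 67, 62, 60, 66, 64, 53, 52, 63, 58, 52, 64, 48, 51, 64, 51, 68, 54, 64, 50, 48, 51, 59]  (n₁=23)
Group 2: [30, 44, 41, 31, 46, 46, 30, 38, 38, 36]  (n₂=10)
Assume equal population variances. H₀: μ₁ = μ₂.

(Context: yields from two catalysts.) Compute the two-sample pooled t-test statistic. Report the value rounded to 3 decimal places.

test statistic = 7.846

x̄₁=57.478, s₁=6.667, n₁=23
x̄₂=38.000, s₂=6.272, n₂=10
s_p² = [22·6.667² + 9·6.272²]/31 = 42.9593
SE = √(s_p²·(1/23+1/10)) = 2.4827
t = (57.478−38.000)/2.4827 = 7.8456
df = 31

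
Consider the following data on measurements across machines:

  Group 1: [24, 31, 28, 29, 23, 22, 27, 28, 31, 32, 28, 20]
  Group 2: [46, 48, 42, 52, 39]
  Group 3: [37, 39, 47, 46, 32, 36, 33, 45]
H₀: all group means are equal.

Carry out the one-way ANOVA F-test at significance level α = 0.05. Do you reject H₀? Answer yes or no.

Group means [26.92, 45.40, 39.38], grand mean 34.600
SSB = Σnᵢ(x̄ᵢ−x̄)² = 1474.008; SSW = ΣΣ(x−x̄ᵢ)² = 511.992
MSB = 1474.008/2 = 737.0042; MSW = 511.992/22 = 23.2723
F = MSB/MSW = 31.6687
df = (2, 22)
p-value (upper-tail) = 0.00000
At α=0.05: p < α → reject H₀

reject H₀: yes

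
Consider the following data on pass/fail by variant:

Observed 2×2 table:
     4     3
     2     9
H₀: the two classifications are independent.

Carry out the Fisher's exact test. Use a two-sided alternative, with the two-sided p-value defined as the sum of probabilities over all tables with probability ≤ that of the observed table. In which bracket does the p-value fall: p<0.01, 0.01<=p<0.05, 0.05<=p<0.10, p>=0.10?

Margins: r₁=7, r₂=11, c₁=6, c₂=12, n=18
p_obs = C(7,4)·C(11,2)/C(18,6); sum pmf over tables with pmf ≤ p_obs
p-value (two-sided) = 0.14140
→ bracket: p>=0.10

p-value bracket: p>=0.10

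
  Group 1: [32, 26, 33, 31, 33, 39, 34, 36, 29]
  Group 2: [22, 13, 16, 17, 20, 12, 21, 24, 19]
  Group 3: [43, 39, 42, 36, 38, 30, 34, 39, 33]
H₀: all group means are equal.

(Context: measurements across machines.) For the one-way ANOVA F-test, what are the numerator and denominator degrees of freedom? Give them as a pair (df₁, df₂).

degrees of freedom = [2, 24]

k = 3 groups, N = 27 total
df = (k−1, N−k) = (3−1, 27−3) = (2, 24)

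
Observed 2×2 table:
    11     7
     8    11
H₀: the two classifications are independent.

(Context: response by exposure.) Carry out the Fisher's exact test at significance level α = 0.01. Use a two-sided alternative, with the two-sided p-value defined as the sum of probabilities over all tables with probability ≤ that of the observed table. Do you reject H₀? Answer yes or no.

reject H₀: no

Margins: r₁=18, r₂=19, c₁=19, c₂=18, n=37
p_obs = C(18,11)·C(19,8)/C(37,19); sum pmf over tables with pmf ≤ p_obs
p-value (two-sided) = 0.32998
At α=0.01: p ≥ α → fail to reject H₀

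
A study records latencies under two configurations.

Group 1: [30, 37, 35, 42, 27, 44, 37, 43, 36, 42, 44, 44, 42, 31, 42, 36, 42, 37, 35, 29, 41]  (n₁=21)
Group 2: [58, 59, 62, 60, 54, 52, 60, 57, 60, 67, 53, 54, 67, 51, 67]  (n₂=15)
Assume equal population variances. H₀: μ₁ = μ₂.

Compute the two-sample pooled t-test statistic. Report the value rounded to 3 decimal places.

test statistic = -11.519

x̄₁=37.905, s₁=5.319, n₁=21
x̄₂=58.733, s₂=5.391, n₂=15
s_p² = [20·5.319² + 14·5.391²]/34 = 28.6101
SE = √(s_p²·(1/21+1/15)) = 1.8082
t = (37.905−58.733)/1.8082 = -11.5187
df = 34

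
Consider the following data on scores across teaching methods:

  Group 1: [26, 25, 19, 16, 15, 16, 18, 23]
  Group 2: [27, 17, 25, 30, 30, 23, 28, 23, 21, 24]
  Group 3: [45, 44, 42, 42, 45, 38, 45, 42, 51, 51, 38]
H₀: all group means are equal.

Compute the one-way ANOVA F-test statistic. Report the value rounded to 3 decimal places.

test statistic = 89.624

Group means [19.75, 24.80, 43.91], grand mean 30.655
SSB = Σnᵢ(x̄ᵢ−x̄)² = 3226.543; SSW = ΣΣ(x−x̄ᵢ)² = 468.009
MSB = 3226.543/2 = 1613.2713; MSW = 468.009/26 = 18.0003
F = MSB/MSW = 89.6244
df = (2, 26)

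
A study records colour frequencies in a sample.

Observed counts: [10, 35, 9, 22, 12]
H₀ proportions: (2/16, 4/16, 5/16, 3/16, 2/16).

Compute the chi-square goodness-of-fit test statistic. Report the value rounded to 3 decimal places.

test statistic = 22.142

n = 88; E_i = n·p_i = [11.00, 22.00, 27.50, 16.50, 11.00]
χ² = (10−11.00)²/11.00 + (35−22.00)²/22.00 + (9−27.50)²/27.50 + (22−16.50)²/16.50 + (12−11.00)²/11.00 = 22.1424
df = 4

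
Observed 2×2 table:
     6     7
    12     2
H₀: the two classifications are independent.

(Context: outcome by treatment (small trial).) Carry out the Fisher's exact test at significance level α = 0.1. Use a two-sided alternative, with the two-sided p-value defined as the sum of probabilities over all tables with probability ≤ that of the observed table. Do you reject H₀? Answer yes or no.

reject H₀: yes

Margins: r₁=13, r₂=14, c₁=18, c₂=9, n=27
p_obs = C(13,6)·C(14,12)/C(27,18); sum pmf over tables with pmf ≤ p_obs
p-value (two-sided) = 0.04607
At α=0.1: p < α → reject H₀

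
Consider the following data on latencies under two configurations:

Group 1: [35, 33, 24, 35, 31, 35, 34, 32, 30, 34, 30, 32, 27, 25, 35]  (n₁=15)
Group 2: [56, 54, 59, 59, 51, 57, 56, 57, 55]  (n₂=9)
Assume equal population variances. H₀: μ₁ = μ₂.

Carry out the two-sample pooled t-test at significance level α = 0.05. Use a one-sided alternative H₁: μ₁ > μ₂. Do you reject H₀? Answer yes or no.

reject H₀: no

x̄₁=31.467, s₁=3.662, n₁=15
x̄₂=56.000, s₂=2.500, n₂=9
s_p² = [14·3.662² + 8·2.500²]/22 = 10.8061
SE = √(s_p²·(1/15+1/9)) = 1.3860
t = (31.467−56.000)/1.3860 = -17.7004
df = 22
p-value (one-sided, H₁ greater) = 1.00000
At α=0.05: p ≥ α → fail to reject H₀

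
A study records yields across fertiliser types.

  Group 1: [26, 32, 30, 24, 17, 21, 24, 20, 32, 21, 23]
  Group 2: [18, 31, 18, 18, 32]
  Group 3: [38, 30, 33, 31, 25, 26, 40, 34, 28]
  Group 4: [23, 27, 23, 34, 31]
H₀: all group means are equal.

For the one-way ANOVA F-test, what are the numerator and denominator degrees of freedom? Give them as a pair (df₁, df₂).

degrees of freedom = [3, 26]

k = 4 groups, N = 30 total
df = (k−1, N−k) = (4−1, 30−4) = (3, 26)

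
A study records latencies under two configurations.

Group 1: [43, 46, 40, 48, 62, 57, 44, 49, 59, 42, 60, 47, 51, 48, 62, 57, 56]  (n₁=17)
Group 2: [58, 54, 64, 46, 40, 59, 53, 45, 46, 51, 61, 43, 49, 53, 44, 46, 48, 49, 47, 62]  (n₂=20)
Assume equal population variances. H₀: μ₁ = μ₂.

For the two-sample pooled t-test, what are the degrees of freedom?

df = n₁ + n₂ − 2 = 17 + 20 − 2 = 35

degrees of freedom = 35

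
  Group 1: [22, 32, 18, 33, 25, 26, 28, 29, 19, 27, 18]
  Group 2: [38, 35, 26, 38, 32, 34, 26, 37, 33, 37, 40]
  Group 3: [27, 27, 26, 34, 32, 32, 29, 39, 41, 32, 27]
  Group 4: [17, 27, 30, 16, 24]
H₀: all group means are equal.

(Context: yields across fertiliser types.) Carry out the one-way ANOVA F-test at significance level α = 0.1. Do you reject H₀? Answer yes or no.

reject H₀: yes

Group means [25.18, 34.18, 31.45, 22.80], grand mean 29.289
SSB = Σnᵢ(x̄ᵢ−x̄)² = 711.016; SSW = ΣΣ(x−x̄ᵢ)² = 906.800
MSB = 711.016/3 = 237.0053; MSW = 906.800/34 = 26.6706
F = MSB/MSW = 8.8864
df = (3, 34)
p-value (upper-tail) = 0.00017
At α=0.1: p < α → reject H₀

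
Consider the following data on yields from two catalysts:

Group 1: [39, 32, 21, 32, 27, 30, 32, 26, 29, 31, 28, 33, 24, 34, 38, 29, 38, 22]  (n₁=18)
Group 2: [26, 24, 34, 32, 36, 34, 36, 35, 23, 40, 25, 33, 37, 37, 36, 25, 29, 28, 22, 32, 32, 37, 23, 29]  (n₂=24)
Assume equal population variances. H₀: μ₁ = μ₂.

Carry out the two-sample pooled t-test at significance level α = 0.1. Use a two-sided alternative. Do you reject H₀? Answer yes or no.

reject H₀: no

x̄₁=30.278, s₁=5.188, n₁=18
x̄₂=31.042, s₂=5.425, n₂=24
s_p² = [17·5.188² + 23·5.425²]/40 = 28.3642
SE = √(s_p²·(1/18+1/24)) = 1.6606
t = (30.278−31.042)/1.6606 = -0.4600
df = 40
p-value (two-sided) = 0.64800
At α=0.1: p ≥ α → fail to reject H₀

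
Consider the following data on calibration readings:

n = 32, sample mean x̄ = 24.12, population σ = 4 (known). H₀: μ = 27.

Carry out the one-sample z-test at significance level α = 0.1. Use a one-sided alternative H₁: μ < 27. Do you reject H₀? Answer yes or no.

SE = σ/√n = 4/√32 = 0.7071
z = (x̄−μ₀)/SE = (24.12−27)/0.7071 = -4.0729
p-value (one-sided, H₁ less) = 0.00002
At α=0.1: p < α → reject H₀

reject H₀: yes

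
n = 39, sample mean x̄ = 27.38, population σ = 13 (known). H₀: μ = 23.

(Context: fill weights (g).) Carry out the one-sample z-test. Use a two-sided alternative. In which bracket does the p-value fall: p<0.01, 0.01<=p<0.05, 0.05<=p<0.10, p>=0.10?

p-value bracket: 0.01<=p<0.05

SE = σ/√n = 13/√39 = 2.0817
z = (x̄−μ₀)/SE = (27.38−23)/2.0817 = 2.1041
p-value (two-sided) = 0.03537
→ bracket: 0.01<=p<0.05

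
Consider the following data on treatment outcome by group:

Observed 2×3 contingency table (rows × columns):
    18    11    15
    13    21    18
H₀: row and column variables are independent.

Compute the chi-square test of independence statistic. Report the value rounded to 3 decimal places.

test statistic = 3.562

Row totals [44, 52], col totals [31, 32, 33], n=96
χ² = (18−14.21)²/14.21 + (11−14.67)²/14.67 + (15−15.12)²/15.12 + (13−16.79)²/16.79 + (21−17.33)²/17.33 + (18−17.88)²/17.88 = 3.5623
df = 2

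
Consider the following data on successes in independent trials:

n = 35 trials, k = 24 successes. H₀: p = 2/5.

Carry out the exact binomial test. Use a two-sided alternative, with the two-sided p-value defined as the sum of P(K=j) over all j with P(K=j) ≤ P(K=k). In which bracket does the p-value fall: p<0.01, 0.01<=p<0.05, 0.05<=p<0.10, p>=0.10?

Exact binomial: n=35, k=24, p₀=2/5=0.4000
P(X=j) = C(n,j)·p₀^j·(1−p₀)^(n−j); p = Σ P(X=j) over j with P(X=j) ≤ P(X=24)
p-value (two-sided) = 0.00081
→ bracket: p<0.01

p-value bracket: p<0.01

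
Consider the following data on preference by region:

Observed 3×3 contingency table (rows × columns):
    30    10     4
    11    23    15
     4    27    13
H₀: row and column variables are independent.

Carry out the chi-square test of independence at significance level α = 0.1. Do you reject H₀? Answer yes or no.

reject H₀: yes

Row totals [44, 49, 44], col totals [45, 60, 32], n=137
χ² = (30−14.45)²/14.45 + (10−19.27)²/19.27 + (4−10.28)²/10.28 + (11−16.09)²/16.09 + (23−21.46)²/21.46 + (15−11.45)²/11.45 + (4−14.45)²/14.45 + (27−19.27)²/19.27 + (13−10.28)²/10.28 = 39.2280
df = 4
p-value (upper-tail) = 0.00000
At α=0.1: p < α → reject H₀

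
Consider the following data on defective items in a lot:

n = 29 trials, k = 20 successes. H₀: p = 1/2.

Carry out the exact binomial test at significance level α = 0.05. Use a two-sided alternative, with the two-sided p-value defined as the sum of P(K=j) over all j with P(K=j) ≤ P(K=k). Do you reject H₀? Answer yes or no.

reject H₀: no

Exact binomial: n=29, k=20, p₀=1/2=0.5000
P(X=j) = C(n,j)·p₀^j·(1−p₀)^(n−j); p = Σ P(X=j) over j with P(X=j) ≤ P(X=20)
p-value (two-sided) = 0.06143
At α=0.05: p ≥ α → fail to reject H₀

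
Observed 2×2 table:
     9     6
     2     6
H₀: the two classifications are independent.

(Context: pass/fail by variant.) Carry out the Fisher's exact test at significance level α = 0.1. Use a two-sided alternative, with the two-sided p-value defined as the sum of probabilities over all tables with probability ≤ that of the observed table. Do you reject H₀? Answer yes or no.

Margins: r₁=15, r₂=8, c₁=11, c₂=12, n=23
p_obs = C(15,9)·C(8,2)/C(23,11); sum pmf over tables with pmf ≤ p_obs
p-value (two-sided) = 0.19303
At α=0.1: p ≥ α → fail to reject H₀

reject H₀: no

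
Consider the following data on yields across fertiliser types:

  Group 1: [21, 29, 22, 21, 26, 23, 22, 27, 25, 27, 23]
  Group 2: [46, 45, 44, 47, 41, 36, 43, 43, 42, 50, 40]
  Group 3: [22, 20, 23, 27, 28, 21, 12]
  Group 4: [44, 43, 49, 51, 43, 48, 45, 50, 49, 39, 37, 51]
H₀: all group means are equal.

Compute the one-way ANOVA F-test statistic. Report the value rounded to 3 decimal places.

test statistic = 92.017

Group means [24.18, 43.36, 21.86, 45.75], grand mean 35.244
SSB = Σnᵢ(x̄ᵢ−x̄)² = 4650.272; SSW = ΣΣ(x−x̄ᵢ)² = 623.289
MSB = 4650.272/3 = 1550.0907; MSW = 623.289/37 = 16.8456
F = MSB/MSW = 92.0173
df = (3, 37)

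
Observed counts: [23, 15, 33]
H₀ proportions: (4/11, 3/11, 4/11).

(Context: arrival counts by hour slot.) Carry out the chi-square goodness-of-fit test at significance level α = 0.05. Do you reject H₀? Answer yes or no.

reject H₀: no

n = 71; E_i = n·p_i = [25.82, 19.36, 25.82]
χ² = (23−25.82)²/25.82 + (15−19.36)²/19.36 + (33−25.82)²/25.82 = 3.2887
df = 2
p-value (upper-tail) = 0.19313
At α=0.05: p ≥ α → fail to reject H₀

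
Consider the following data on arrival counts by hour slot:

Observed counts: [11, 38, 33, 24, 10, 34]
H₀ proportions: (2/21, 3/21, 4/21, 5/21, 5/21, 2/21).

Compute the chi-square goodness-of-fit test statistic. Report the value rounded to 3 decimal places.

n = 150; E_i = n·p_i = [14.29, 21.43, 28.57, 35.71, 35.71, 14.29]
χ² = (11−14.29)²/14.29 + (38−21.43)²/21.43 + (33−28.57)²/28.57 + (24−35.71)²/35.71 + (10−35.71)²/35.71 + (34−14.29)²/14.29 = 63.8197
df = 5

test statistic = 63.820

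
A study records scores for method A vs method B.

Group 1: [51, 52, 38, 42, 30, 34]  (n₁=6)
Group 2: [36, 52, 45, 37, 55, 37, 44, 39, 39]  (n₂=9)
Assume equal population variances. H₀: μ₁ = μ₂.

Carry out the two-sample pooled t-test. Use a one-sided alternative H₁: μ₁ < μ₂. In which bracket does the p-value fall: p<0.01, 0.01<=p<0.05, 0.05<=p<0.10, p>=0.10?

x̄₁=41.167, s₁=8.954, n₁=6
x̄₂=42.667, s₂=6.910, n₂=9
s_p² = [5·8.954² + 8·6.910²]/13 = 60.2179
SE = √(s_p²·(1/6+1/9)) = 4.0899
t = (41.167−42.667)/4.0899 = -0.3668
df = 13
p-value (one-sided, H₁ less) = 0.35985
→ bracket: p>=0.10

p-value bracket: p>=0.10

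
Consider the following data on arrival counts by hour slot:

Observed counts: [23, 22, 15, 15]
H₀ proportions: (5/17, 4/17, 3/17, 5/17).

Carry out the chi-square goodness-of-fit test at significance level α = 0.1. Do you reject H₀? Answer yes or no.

reject H₀: no

n = 75; E_i = n·p_i = [22.06, 17.65, 13.24, 22.06]
χ² = (23−22.06)²/22.06 + (22−17.65)²/17.65 + (15−13.24)²/13.24 + (15−22.06)²/22.06 = 3.6080
df = 3
p-value (upper-tail) = 0.30702
At α=0.1: p ≥ α → fail to reject H₀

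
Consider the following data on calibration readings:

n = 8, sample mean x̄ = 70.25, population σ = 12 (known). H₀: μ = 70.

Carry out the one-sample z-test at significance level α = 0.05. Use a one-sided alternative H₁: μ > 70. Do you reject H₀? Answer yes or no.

SE = σ/√n = 12/√8 = 4.2426
z = (x̄−μ₀)/SE = (70.25−70)/4.2426 = 0.0589
p-value (one-sided, H₁ greater) = 0.47651
At α=0.05: p ≥ α → fail to reject H₀

reject H₀: no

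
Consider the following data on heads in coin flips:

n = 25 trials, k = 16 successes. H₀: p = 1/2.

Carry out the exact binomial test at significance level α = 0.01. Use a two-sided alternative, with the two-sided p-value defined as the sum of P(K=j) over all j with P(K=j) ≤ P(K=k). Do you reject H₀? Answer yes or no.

reject H₀: no

Exact binomial: n=25, k=16, p₀=1/2=0.5000
P(X=j) = C(n,j)·p₀^j·(1−p₀)^(n−j); p = Σ P(X=j) over j with P(X=j) ≤ P(X=16)
p-value (two-sided) = 0.22952
At α=0.01: p ≥ α → fail to reject H₀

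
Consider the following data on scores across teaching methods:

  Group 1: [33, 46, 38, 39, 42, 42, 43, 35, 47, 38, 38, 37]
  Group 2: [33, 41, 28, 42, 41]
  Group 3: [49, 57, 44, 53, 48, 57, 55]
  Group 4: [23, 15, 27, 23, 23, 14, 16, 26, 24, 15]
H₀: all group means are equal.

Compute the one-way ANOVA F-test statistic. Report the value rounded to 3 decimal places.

Group means [39.83, 37.00, 51.86, 20.60], grand mean 36.235
SSB = Σnᵢ(x̄ᵢ−x̄)² = 4311.194; SSW = ΣΣ(x−x̄ᵢ)² = 726.924
MSB = 4311.194/3 = 1437.0646; MSW = 726.924/30 = 24.2308
F = MSB/MSW = 59.3074
df = (3, 30)

test statistic = 59.307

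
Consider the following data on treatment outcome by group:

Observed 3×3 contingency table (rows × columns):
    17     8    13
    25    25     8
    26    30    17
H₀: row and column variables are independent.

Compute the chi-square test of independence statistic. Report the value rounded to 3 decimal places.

test statistic = 8.487

Row totals [38, 58, 73], col totals [68, 63, 38], n=169
χ² = (17−15.29)²/15.29 + (8−14.17)²/14.17 + (13−8.54)²/8.54 + (25−23.34)²/23.34 + (25−21.62)²/21.62 + (8−13.04)²/13.04 + (26−29.37)²/29.37 + (30−27.21)²/27.21 + (17−16.41)²/16.41 = 8.4873
df = 4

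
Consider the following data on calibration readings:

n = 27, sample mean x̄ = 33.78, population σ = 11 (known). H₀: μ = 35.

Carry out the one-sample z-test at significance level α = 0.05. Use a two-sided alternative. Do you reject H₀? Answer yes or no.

reject H₀: no

SE = σ/√n = 11/√27 = 2.1170
z = (x̄−μ₀)/SE = (33.78−35)/2.1170 = -0.5763
p-value (two-sided) = 0.56441
At α=0.05: p ≥ α → fail to reject H₀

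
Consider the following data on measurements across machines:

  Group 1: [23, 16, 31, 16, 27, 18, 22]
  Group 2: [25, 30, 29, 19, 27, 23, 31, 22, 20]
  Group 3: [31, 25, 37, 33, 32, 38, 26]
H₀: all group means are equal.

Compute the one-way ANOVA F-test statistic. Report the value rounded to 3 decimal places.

test statistic = 7.149

Group means [21.86, 25.11, 31.71], grand mean 26.130
SSB = Σnᵢ(x̄ᵢ−x̄)² = 355.434; SSW = ΣΣ(x−x̄ᵢ)² = 497.175
MSB = 355.434/2 = 177.7170; MSW = 497.175/20 = 24.8587
F = MSB/MSW = 7.1491
df = (2, 20)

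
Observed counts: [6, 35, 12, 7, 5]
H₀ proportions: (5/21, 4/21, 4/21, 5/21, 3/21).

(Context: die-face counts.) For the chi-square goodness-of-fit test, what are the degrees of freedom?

degrees of freedom = 4

df = k − 1 = 5 − 1 = 4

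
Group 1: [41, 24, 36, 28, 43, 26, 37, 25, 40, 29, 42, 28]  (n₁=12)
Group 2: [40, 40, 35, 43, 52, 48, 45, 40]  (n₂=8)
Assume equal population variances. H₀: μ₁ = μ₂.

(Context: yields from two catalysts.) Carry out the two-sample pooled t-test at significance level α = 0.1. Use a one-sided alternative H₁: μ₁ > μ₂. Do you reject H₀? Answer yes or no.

reject H₀: no

x̄₁=33.250, s₁=7.250, n₁=12
x̄₂=42.875, s₂=5.357, n₂=8
s_p² = [11·7.250² + 7·5.357²]/18 = 43.2847
SE = √(s_p²·(1/12+1/8)) = 3.0029
t = (33.250−42.875)/3.0029 = -3.2052
df = 18
p-value (one-sided, H₁ greater) = 0.99755
At α=0.1: p ≥ α → fail to reject H₀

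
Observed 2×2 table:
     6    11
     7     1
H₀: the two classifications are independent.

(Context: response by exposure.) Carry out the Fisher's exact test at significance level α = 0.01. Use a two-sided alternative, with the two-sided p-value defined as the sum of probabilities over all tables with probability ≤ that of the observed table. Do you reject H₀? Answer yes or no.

Margins: r₁=17, r₂=8, c₁=13, c₂=12, n=25
p_obs = C(17,6)·C(8,7)/C(25,13); sum pmf over tables with pmf ≤ p_obs
p-value (two-sided) = 0.03021
At α=0.01: p ≥ α → fail to reject H₀

reject H₀: no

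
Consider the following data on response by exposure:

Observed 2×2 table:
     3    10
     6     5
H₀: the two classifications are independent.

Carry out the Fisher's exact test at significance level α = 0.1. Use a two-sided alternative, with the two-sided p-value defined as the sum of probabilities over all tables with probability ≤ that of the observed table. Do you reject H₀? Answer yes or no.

Margins: r₁=13, r₂=11, c₁=9, c₂=15, n=24
p_obs = C(13,3)·C(11,6)/C(24,9); sum pmf over tables with pmf ≤ p_obs
p-value (two-sided) = 0.20598
At α=0.1: p ≥ α → fail to reject H₀

reject H₀: no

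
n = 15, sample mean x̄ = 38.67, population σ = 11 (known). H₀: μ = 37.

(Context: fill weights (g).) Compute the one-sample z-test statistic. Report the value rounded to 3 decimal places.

SE = σ/√n = 11/√15 = 2.8402
z = (x̄−μ₀)/SE = (38.67−37)/2.8402 = 0.5880

test statistic = 0.588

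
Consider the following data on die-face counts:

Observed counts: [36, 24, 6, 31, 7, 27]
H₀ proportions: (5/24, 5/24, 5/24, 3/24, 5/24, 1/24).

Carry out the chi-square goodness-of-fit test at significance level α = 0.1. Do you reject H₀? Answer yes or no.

reject H₀: yes

n = 131; E_i = n·p_i = [27.29, 27.29, 27.29, 16.38, 27.29, 5.46]
χ² = (36−27.29)²/27.29 + (24−27.29)²/27.29 + (6−27.29)²/27.29 + (31−16.38)²/16.38 + (7−27.29)²/27.29 + (27−5.46)²/5.46 = 132.9511
df = 5
p-value (upper-tail) = 0.00000
At α=0.1: p < α → reject H₀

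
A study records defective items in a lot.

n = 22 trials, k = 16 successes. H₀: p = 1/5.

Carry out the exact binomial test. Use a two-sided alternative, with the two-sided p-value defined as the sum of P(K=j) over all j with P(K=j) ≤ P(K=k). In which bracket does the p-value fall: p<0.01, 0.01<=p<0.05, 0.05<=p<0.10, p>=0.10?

Exact binomial: n=22, k=16, p₀=1/5=0.2000
P(X=j) = C(n,j)·p₀^j·(1−p₀)^(n−j); p = Σ P(X=j) over j with P(X=j) ≤ P(X=16)
p-value (two-sided) = 0.00000
→ bracket: p<0.01

p-value bracket: p<0.01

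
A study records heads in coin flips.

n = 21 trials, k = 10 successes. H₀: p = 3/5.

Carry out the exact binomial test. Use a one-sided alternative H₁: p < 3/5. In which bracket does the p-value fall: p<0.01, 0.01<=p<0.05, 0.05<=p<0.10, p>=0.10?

p-value bracket: p>=0.10

Exact binomial: n=21, k=10, p₀=3/5=0.6000
P(X≤10) from Σ C(n,i)·p₀^i·(1−p₀)^(n−i)
p-value (one-sided, H₁ less) = 0.17438
→ bracket: p>=0.10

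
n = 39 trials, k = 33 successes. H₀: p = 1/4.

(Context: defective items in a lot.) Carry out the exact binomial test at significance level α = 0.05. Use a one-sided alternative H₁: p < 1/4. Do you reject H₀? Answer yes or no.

Exact binomial: n=39, k=33, p₀=1/4=0.2500
P(X≤33) from Σ C(n,i)·p₀^i·(1−p₀)^(n−i)
p-value (one-sided, H₁ less) = 1.00000
At α=0.05: p ≥ α → fail to reject H₀

reject H₀: no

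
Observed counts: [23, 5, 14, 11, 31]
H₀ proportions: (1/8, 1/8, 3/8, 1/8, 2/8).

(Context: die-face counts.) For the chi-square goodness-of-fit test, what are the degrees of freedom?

df = k − 1 = 5 − 1 = 4

degrees of freedom = 4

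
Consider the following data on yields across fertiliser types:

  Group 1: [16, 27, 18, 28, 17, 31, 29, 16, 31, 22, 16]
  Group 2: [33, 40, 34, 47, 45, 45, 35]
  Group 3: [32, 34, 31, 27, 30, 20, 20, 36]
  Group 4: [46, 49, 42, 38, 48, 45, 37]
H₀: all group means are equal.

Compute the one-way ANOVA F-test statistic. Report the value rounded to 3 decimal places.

test statistic = 22.774

Group means [22.82, 39.86, 28.75, 43.57], grand mean 32.273
SSB = Σnᵢ(x̄ᵢ−x̄)² = 2378.838; SSW = ΣΣ(x−x̄ᵢ)² = 1009.708
MSB = 2378.838/3 = 792.9459; MSW = 1009.708/29 = 34.8175
F = MSB/MSW = 22.7743
df = (3, 29)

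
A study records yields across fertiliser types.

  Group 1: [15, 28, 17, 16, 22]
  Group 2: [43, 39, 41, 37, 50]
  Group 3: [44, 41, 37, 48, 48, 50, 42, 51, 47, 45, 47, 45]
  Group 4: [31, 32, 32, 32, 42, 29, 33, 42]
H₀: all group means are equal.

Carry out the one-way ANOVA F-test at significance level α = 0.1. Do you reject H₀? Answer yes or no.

reject H₀: yes

Group means [19.60, 42.00, 45.42, 34.12], grand mean 37.533
SSB = Σnᵢ(x̄ᵢ−x̄)² = 2546.475; SSW = ΣΣ(x−x̄ᵢ)² = 566.992
MSB = 2546.475/3 = 848.8250; MSW = 566.992/26 = 21.8074
F = MSB/MSW = 38.9238
df = (3, 26)
p-value (upper-tail) = 0.00000
At α=0.1: p < α → reject H₀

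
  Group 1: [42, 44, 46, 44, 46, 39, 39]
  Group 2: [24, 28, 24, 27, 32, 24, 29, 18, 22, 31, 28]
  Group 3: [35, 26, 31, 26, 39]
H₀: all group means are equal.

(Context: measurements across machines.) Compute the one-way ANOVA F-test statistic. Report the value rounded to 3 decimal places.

test statistic = 34.231

Group means [42.86, 26.09, 31.40], grand mean 32.348
SSB = Σnᵢ(x̄ᵢ−x̄)² = 1208.251; SSW = ΣΣ(x−x̄ᵢ)² = 352.966
MSB = 1208.251/2 = 604.1256; MSW = 352.966/20 = 17.6483
F = MSB/MSW = 34.2314
df = (2, 20)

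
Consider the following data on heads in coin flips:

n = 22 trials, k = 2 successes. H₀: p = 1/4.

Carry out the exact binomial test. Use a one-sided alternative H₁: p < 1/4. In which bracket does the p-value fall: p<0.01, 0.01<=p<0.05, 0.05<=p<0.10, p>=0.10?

Exact binomial: n=22, k=2, p₀=1/4=0.2500
P(X≤2) from Σ C(n,i)·p₀^i·(1−p₀)^(n−i)
p-value (one-sided, H₁ less) = 0.06065
→ bracket: 0.05<=p<0.10

p-value bracket: 0.05<=p<0.10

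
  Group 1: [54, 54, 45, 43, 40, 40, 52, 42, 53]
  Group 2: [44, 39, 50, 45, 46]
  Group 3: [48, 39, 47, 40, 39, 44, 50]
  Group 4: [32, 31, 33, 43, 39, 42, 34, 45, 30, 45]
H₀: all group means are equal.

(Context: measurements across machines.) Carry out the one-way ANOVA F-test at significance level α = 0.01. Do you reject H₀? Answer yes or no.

Group means [47.00, 44.80, 43.86, 37.40], grand mean 42.839
SSB = Σnᵢ(x̄ᵢ−x̄)² = 478.136; SSW = ΣΣ(x−x̄ᵢ)² = 818.057
MSB = 478.136/3 = 159.3788; MSW = 818.057/27 = 30.2984
F = MSB/MSW = 5.2603
df = (3, 27)
p-value (upper-tail) = 0.00547
At α=0.01: p < α → reject H₀

reject H₀: yes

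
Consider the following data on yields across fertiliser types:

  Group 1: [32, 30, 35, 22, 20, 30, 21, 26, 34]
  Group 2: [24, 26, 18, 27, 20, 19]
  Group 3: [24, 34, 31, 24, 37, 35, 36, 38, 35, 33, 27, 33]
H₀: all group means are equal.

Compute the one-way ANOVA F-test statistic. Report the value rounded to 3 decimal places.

test statistic = 8.179

Group means [27.78, 22.33, 32.25], grand mean 28.556
SSB = Σnᵢ(x̄ᵢ−x̄)² = 401.528; SSW = ΣΣ(x−x̄ᵢ)² = 589.139
MSB = 401.528/2 = 200.7639; MSW = 589.139/24 = 24.5475
F = MSB/MSW = 8.1786
df = (2, 24)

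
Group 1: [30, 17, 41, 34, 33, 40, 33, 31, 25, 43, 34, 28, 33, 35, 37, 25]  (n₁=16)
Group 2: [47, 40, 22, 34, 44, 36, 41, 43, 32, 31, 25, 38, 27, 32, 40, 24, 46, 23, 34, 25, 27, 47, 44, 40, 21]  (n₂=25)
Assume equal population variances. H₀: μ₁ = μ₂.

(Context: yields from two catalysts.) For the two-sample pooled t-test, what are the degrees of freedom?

degrees of freedom = 39

df = n₁ + n₂ − 2 = 16 + 25 − 2 = 39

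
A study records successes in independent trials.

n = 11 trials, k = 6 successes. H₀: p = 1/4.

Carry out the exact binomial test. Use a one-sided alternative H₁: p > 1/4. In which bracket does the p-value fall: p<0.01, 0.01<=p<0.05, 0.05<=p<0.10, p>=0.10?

Exact binomial: n=11, k=6, p₀=1/4=0.2500
P(X≥6) from Σ C(n,i)·p₀^i·(1−p₀)^(n−i)
p-value (one-sided, H₁ greater) = 0.03433
→ bracket: 0.01<=p<0.05

p-value bracket: 0.01<=p<0.05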